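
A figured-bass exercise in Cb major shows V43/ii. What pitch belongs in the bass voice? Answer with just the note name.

Eb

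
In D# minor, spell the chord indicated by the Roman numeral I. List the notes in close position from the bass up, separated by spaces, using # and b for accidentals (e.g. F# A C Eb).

Scale degree 1 in D# minor is D#; here the chord built on it is altered to a major triad. I is the major tonic (Picardy third), borrowed from the parallel major.
So the chord is D#-F##-A#, a major triad.

D# F## A#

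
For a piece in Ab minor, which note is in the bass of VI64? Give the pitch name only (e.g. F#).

Cb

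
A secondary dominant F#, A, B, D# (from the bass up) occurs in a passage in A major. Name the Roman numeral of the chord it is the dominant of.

V

The chord is a dominant seventh chord on B.
A dominant resolves down a perfect fifth: B → E. In A major, E is scale degree 5, i.e. V.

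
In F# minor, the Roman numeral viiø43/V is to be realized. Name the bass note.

F#

The applied chord viiø43/V is rooted on B#: B#-D#-F#-A#.
The figure 43 means second inversion — the fifth is in the bass.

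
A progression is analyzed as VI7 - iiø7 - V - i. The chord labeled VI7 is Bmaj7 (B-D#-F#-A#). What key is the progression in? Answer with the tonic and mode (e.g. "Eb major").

D# minor

The anchor chord is a major seventh chord on B, labeled VI7.
Counting down 5 scale steps from B places the tonic on D#; a major seventh chord on degree 6 is diatonic only in minor.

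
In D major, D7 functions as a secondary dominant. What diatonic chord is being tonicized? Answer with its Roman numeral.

IV

The chord is a dominant seventh chord on D.
A dominant resolves down a perfect fifth: D → G. In D major, G is scale degree 4, i.e. IV.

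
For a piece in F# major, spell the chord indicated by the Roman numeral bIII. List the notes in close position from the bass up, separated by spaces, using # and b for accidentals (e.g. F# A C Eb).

bIII is a major triad on the lowered third degree, borrowed from the parallel minor. In F# major that root is A.
So the chord is A-C#-E.

A C# E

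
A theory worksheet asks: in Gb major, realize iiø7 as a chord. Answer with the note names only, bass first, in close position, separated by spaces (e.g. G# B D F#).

iiø7 is the half-diminished supertonic seventh, borrowed from the parallel minor. In Gb major that root is Ab.
So the chord is Ab-Cb-Ebb-Gb, a half-diminished seventh chord.

Ab Cb Ebb Gb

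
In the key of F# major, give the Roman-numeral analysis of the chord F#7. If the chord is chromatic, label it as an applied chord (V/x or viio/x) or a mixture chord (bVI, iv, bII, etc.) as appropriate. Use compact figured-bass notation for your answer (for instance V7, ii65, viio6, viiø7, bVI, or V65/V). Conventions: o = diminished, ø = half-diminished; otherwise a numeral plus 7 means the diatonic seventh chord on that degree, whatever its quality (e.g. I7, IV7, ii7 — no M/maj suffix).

V7/IV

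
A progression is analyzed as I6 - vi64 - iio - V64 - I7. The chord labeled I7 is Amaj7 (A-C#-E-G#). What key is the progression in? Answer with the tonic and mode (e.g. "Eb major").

I7 is given as A-C#-E-G# — a major seventh chord with root A.
If A is scale degree 1 and the mode makes that degree carry a major seventh chord, the tonic is A and the mode is major.

A major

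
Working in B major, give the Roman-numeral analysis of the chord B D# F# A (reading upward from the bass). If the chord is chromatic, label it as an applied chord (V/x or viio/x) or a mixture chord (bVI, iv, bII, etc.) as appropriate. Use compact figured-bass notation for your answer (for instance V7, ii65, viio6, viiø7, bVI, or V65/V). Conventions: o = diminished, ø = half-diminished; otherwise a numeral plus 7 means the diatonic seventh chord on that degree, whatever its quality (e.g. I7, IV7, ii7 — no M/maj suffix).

V7/IV

The pitches B-D#-F#-A form a dominant seventh chord rooted on B.
B is not a diatonic chord root with this quality in B major, but it lies a perfect fifth above E (IV), so the chord functions as an applied dominant of IV.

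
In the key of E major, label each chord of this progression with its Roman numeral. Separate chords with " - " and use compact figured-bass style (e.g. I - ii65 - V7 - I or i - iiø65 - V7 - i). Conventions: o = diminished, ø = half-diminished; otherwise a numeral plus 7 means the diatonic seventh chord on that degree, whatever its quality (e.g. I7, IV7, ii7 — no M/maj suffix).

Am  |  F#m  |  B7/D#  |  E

Am: A with this quality isn't in the key; it's iv, borrowed from the parallel minor.
F#m: minor triad on F# = scale degree 2 → ii.
B7/D#: dominant seventh chord on B = scale degree 5 → V65.
E: root E is the tonic; major triad there is I.

iv - ii - V65 - I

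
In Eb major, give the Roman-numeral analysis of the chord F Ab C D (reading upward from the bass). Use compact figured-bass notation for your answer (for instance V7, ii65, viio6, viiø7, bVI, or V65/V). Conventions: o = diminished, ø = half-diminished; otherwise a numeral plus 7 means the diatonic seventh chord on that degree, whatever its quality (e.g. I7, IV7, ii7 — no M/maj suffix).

viiø65

Stacked in thirds the chord is D-F-Ab-C: a half-diminished seventh chord on D.
D is scale degree 7 in Eb major, and a half-diminished seventh chord on that degree is written viiø7.
With F in the bass the chord is in first inversion, so the figured bass is 65.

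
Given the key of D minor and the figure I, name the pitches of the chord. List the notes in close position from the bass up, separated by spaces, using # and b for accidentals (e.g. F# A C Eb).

Scale degree 1 in D minor is D; here the chord built on it is altered to a major triad. I is the major tonic (Picardy third), borrowed from the parallel major.
So the chord is D-F#-A.

D F# A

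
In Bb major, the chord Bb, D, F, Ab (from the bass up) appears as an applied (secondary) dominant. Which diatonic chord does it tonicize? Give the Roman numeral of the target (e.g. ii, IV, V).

IV

The chord is a dominant seventh chord on Bb.
A dominant resolves down a perfect fifth: Bb → Eb. In Bb major, Eb is scale degree 4, i.e. IV.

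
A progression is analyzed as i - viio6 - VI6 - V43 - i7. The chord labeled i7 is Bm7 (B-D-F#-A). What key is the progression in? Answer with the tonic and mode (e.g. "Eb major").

i7 is given as B-D-F#-A — a minor seventh chord with root B.
If B is scale degree 1 and the mode makes that degree carry a minor seventh chord, the tonic is B and the mode is minor.

B minor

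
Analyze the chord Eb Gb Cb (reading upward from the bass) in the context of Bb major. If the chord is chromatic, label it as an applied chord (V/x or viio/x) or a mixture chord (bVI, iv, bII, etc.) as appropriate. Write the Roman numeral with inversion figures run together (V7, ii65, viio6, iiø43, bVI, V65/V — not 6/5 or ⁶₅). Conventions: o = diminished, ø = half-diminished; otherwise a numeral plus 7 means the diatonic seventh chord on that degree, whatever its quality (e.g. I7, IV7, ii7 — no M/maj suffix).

bII6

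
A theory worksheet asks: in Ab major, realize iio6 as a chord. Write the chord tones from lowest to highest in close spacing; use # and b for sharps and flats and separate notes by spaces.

Db Fb Bb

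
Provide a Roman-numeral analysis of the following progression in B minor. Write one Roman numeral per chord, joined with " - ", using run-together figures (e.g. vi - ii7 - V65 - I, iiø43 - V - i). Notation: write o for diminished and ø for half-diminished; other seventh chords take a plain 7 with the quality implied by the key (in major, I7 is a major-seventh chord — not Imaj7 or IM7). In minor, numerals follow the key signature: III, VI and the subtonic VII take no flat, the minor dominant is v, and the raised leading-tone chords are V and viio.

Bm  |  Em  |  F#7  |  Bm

Bm has root B, degree 1 in B minor, so i.
Em: minor triad on E = scale degree 4 → iv.
F#7 has root F#, degree 5 in B minor, so V7.
Bm: root B is the tonic; minor triad there is i.

i - iv - V7 - i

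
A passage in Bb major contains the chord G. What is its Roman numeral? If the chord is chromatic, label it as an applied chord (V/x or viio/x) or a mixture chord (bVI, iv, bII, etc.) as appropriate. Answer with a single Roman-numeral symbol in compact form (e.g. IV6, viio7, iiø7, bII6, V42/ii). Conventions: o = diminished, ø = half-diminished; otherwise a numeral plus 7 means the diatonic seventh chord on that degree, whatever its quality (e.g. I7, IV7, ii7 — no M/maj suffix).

V/ii

Stacked in thirds the chord is G-B-D: a major triad on G.
G is not a diatonic chord root with this quality in Bb major, but it lies a perfect fifth above C (ii), so the chord functions as an applied dominant of ii.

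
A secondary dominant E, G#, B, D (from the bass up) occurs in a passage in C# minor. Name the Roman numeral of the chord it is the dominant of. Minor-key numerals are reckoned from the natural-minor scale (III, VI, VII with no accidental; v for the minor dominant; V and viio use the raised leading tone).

VI

The chord is a dominant seventh chord on E.
A dominant resolves down a perfect fifth: E → A. In C# minor, A is scale degree 6, i.e. VI.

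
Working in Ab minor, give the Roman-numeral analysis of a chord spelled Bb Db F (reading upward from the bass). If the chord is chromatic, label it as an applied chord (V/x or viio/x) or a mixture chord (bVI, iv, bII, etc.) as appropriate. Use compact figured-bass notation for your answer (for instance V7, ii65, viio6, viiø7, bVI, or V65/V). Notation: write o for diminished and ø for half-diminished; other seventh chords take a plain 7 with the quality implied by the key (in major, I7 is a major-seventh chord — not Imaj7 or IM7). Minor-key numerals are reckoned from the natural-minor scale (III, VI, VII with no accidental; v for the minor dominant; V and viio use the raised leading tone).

Stacked in thirds the chord is Bb-Db-F: a minor triad on Bb.
Bb is the second degree of Ab minor. This is the minor supertonic, borrowed from the parallel major (the Dorian ii).

ii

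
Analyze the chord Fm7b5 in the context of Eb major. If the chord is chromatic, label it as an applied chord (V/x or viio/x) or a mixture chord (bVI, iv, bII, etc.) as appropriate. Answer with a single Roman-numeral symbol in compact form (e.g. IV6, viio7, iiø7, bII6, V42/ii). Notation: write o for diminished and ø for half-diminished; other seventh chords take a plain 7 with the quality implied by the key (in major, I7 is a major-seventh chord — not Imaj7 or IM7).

iiø7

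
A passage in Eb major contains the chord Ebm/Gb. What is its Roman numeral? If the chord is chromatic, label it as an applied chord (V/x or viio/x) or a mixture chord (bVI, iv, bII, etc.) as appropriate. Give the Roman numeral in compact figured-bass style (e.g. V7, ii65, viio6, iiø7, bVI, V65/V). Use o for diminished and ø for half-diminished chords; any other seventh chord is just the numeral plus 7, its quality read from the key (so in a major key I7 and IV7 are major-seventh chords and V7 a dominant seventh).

Stacked in thirds the chord is Eb-Gb-Bb: a minor triad on Eb.
Eb is the first degree of Eb major. This is the minor tonic, borrowed from the parallel minor.
With Gb in the bass the chord is in first inversion, so the figured bass is 6.

i6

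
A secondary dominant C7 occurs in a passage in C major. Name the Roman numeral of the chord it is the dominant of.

IV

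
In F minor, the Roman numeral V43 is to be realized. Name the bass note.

V in F minor has root C; the chord is C-E-G-Bb.
The figure 43 means second inversion — the fifth is in the bass.

G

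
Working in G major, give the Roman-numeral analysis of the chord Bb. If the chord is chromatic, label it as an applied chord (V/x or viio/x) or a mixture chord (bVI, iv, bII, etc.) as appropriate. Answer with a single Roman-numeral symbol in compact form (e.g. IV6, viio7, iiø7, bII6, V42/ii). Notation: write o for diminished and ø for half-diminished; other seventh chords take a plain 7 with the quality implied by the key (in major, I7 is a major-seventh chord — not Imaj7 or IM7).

bIII

Stacked in thirds the chord is Bb-D-F: a major triad on Bb.
Bb is the lowered third degree of G major (diatonic 3 would be B). This is a major triad on the lowered third degree, borrowed from the parallel minor.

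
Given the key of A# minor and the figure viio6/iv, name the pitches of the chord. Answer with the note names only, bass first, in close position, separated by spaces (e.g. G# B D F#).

E# G# C##

The slash marks an applied leading-tone chord: viio of iv. In A# minor, iv is D#, so the leading tone to it is C##, a half step below.
Building a diminished triad on C## gives C##-E#-G#.
With the 6 figure the chord is in first inversion; from the bass E# upward in close position it reads E#-G#-C##.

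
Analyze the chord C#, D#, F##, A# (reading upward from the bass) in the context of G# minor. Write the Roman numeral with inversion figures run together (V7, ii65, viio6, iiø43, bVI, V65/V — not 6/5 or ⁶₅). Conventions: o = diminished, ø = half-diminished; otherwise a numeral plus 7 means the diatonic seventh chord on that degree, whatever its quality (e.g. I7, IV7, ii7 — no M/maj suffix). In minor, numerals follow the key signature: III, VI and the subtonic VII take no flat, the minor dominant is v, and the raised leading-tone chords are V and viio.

The pitches D#-F##-A#-C# form a dominant seventh chord rooted on D#.
In G# minor, D# is the dominant; the diatonic dominant seventh chord there is V7.
With C# in the bass the chord is in third inversion, so the figured bass is 42.

V42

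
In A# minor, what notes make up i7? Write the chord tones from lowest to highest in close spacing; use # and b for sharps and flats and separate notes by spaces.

The numeral's case and figure indicate a minor seventh chord. In A# minor its root, scale degree 1, is A#.
That chord is spelled A#-C#-E#-G#.

A# C# E# G#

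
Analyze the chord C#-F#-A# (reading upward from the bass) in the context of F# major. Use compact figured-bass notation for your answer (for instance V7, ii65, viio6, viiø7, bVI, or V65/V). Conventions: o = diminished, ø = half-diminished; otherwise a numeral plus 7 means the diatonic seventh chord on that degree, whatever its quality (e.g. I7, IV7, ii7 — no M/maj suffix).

Stacked in thirds the chord is F#-A#-C#: a major triad on F#.
In F# major, F# is the tonic; the diatonic major triad there is I.
With C# in the bass the chord is in second inversion, so the figured bass is 64.

I64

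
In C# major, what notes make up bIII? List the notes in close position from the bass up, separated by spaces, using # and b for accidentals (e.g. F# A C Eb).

bIII is a major triad on the lowered third degree, borrowed from the parallel minor. In C# major that root is E.
So the chord is E-G#-B.

E G# B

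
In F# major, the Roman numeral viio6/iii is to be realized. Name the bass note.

B#

The applied chord viio6/iii is rooted on G##: G##-B#-D#.
The figure 6 means first inversion — the third is in the bass.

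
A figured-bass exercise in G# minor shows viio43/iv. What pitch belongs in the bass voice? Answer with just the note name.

F#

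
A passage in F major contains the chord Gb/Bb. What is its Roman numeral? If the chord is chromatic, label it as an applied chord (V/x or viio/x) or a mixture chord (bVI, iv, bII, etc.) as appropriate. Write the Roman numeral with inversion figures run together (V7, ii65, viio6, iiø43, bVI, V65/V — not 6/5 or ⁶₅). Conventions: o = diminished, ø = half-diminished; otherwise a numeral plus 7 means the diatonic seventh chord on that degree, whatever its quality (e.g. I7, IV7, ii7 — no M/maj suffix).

The pitches Gb-Bb-Db form a major triad rooted on Gb.
Gb is the lowered second degree of F major (diatonic 2 would be G). This is the Neapolitan sixth — a major triad on the lowered second degree, here in its customary first inversion.
With Bb in the bass the chord is in first inversion, so the figured bass is 6.

bII6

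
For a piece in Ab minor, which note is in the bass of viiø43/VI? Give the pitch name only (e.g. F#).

Bbb

The applied chord viiø43/VI is rooted on Eb: Eb-Gb-Bbb-Db.
The figure 43 means second inversion — the fifth is in the bass.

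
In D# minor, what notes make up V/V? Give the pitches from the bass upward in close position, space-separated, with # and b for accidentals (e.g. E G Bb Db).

E# G## B#

V/V is a secondary dominant — the dominant triad of V. V in D# minor is A#, so the applied chord's root is E#, a perfect fifth above.
Building a major triad on E# gives E#-G##-B#.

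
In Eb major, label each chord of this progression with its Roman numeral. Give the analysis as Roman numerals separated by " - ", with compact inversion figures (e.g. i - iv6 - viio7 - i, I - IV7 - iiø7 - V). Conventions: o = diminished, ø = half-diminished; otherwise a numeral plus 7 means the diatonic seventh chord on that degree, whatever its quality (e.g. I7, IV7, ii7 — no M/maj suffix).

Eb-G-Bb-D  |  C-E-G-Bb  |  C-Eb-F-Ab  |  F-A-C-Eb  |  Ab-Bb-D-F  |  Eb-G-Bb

I7 - V7/ii - ii43 - V7/V - V42 - I

Eb-G-Bb-D: root Eb is the tonic; major seventh chord there is I7.
C-E-G-Bb: chromatic; C is V of ii, so V7/ii.
C-Eb-F-Ab: minor seventh chord on F = scale degree 2 → ii43.
F-A-C-Eb is the secondary dominant of V (dominant seventh chord on F): V7/V.
Ab-Bb-D-F has root Bb, degree 5 in Eb major, so V42.
Eb-G-Bb: major triad on Eb = scale degree 1 → I.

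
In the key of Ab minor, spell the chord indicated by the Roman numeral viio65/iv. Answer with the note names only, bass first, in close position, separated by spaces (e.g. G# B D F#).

Eb Gb Bbb C

viio65/iv is a secondary leading-tone chord. The target iv is Db in Ab minor; the applied chord is rooted a semitone below, on C.
Building a fully diminished seventh chord on C gives C-Eb-Gb-Bbb.
The figured bass 65 indicates first inversion, placing the third (Eb) in the bass: Eb-Gb-Bbb-C.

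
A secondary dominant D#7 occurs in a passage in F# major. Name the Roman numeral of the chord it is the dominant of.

ii

The chord is a dominant seventh chord on D#.
A dominant resolves down a perfect fifth: D# → G#. In F# major, G# is scale degree 2, i.e. ii.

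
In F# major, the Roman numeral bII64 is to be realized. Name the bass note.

D

bII in F# major has root G; the chord is G-B-D.
The figure 64 means second inversion — the fifth is in the bass.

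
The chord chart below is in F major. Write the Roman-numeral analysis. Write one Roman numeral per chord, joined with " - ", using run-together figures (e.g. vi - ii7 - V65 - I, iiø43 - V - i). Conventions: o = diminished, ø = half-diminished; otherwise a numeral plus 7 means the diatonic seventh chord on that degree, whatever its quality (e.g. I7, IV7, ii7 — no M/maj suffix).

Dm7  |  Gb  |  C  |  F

vi7 - bII - V - I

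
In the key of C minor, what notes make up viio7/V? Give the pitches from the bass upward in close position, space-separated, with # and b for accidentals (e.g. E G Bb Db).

F# A C Eb

viio7/V is a secondary leading-tone chord. The target V is G in C minor; the applied chord is rooted a semitone below, on F#.
Building a fully diminished seventh chord on F# gives F#-A-C-Eb.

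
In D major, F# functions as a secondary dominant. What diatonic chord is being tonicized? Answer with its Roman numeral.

vi

The chord is a major triad on F#.
A dominant resolves down a perfect fifth: F# → B. In D major, B is scale degree 6, i.e. vi.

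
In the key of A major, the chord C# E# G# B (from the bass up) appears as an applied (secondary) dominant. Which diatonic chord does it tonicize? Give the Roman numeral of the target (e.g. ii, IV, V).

vi

The chord is a dominant seventh chord on C#.
A dominant resolves down a perfect fifth: C# → F#. In A major, F# is scale degree 6, i.e. vi.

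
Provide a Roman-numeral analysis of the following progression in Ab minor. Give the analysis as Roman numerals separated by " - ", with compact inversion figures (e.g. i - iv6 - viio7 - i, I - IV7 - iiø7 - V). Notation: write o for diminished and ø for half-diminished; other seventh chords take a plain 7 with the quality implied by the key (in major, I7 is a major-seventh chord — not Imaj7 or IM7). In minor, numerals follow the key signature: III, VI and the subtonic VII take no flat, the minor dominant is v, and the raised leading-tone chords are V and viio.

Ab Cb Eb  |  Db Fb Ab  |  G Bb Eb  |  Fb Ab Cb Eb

Ab-Cb-Eb: root Ab is the tonic; minor triad there is i.
Db-Fb-Ab: root Db is the subdominant; minor triad there is iv.
G-Bb-Eb: major triad on Eb = scale degree 5 → V6.
Fb-Ab-Cb-Eb: major seventh chord on Fb = scale degree 6 → VI7.

i - iv - V6 - VI7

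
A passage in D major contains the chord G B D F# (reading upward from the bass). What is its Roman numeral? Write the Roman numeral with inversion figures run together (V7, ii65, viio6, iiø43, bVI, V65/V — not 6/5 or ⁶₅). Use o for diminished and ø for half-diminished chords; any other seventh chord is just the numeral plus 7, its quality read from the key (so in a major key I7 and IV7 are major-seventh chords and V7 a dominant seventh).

The pitches G-B-D-F# form a major seventh chord rooted on G.
In D major, G is the subdominant; the diatonic major seventh chord there is IV7.

IV7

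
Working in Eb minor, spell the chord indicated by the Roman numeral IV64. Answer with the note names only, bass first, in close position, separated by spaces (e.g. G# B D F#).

Eb Ab C

Scale degree 4 in Eb minor is Ab; here the chord built on it is altered to a major triad. IV64 is the major subdominant, borrowed from the parallel major.
So the chord is Ab-C-Eb.
The figured bass 64 indicates second inversion, placing the fifth (Eb) in the bass: Eb-Ab-C.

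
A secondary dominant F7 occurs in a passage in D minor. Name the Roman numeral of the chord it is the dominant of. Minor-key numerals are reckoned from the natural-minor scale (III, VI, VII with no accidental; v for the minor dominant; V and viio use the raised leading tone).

The chord is a dominant seventh chord on F.
A dominant resolves down a perfect fifth: F → Bb. In D minor, Bb is scale degree 6, i.e. VI.

VI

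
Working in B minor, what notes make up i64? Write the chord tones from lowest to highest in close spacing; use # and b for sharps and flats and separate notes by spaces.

F# B D

In B minor, the first degree is B, and the diatonic chord built there is a minor triad.
That chord is spelled B-D-F#.
With the 64 figure the chord is in second inversion; from the bass F# upward in close position it reads F#-B-D.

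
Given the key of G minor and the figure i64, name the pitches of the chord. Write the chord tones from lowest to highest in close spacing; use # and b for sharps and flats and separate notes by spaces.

D G Bb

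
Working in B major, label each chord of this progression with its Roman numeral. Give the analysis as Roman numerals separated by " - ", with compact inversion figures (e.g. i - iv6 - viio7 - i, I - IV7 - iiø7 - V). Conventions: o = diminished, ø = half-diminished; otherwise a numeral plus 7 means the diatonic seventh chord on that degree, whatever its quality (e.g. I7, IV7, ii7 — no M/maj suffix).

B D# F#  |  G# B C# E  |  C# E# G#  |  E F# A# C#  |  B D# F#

B-D#-F#: major triad on B = scale degree 1 → I.
G#-B-C#-E: minor seventh chord on C# = scale degree 2 → ii43.
C#-E#-G#: chromatic; C# is V of V, so V/V.
E-F#-A#-C#: root F# is the dominant; dominant seventh chord there is V42.
B-D#-F#: major triad on B = scale degree 1 → I.

I - ii43 - V/V - V42 - I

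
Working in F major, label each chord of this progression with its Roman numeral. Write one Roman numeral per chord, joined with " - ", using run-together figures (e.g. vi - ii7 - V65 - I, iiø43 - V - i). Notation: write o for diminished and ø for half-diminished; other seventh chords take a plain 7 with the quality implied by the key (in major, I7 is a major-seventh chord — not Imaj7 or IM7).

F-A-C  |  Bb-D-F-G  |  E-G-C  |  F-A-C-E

I - ii65 - V6 - I7

F-A-C has root F, degree 1 in F major, so I.
Bb-D-F-G: minor seventh chord on G = scale degree 2 → ii65.
E-G-C: major triad on C = scale degree 5 → V6.
F-A-C-E has root F, degree 1 in F major, so I7.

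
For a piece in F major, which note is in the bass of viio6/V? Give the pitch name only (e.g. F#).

The applied chord viio6/V is rooted on B: B-D-F.
The figure 6 means first inversion — the third is in the bass.

D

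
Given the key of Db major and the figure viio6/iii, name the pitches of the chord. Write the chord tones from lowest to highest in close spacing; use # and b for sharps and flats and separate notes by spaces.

G Bb E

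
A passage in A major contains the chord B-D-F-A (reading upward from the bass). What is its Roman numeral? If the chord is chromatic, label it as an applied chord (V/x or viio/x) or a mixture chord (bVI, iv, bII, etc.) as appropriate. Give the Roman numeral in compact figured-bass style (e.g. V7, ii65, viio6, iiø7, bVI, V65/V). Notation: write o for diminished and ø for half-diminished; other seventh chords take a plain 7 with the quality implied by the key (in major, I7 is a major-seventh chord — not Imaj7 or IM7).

Stacked in thirds the chord is B-D-F-A: a half-diminished seventh chord on B.
B is the second degree of A major. This is the half-diminished supertonic seventh, borrowed from the parallel minor.

iiø7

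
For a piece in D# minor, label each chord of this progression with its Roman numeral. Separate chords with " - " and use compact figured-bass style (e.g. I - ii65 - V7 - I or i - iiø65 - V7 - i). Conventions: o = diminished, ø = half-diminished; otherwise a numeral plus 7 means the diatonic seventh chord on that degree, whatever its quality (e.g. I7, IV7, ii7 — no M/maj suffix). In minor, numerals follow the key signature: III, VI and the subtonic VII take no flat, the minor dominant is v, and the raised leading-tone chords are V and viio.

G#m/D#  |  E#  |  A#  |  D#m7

G#m/D#: minor triad on G# = scale degree 4 → iv64.
E#: a major triad on E#, the applied dominant of V → V/V.
A#: major triad on A# = scale degree 5 → V.
D#m7 has root D#, degree 1 in D# minor, so i7.

iv64 - V/V - V - i7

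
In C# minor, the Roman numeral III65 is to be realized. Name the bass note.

G#

III in C# minor has root E; the chord is E-G#-B-D#.
The figure 65 means first inversion — the third is in the bass.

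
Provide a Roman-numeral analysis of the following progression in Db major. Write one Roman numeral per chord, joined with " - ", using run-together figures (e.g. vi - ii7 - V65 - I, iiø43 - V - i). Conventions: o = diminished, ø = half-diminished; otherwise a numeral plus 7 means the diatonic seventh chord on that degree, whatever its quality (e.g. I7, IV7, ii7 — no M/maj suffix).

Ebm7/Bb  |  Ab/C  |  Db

ii43 - V6 - I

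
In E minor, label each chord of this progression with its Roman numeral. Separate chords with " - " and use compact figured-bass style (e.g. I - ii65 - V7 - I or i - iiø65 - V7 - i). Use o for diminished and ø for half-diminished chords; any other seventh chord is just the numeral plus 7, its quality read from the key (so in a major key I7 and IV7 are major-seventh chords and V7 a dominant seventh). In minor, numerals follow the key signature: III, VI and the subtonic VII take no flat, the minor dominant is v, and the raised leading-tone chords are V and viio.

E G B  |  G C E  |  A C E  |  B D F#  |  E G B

i - VI64 - iv - v - i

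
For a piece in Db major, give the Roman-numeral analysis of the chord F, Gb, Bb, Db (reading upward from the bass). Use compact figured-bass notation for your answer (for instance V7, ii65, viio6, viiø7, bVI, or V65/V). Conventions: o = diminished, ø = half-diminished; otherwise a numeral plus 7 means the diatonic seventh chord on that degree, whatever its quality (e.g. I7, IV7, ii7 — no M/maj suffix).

IV42

The pitches Gb-Bb-Db-F form a major seventh chord rooted on Gb.
Gb is scale degree 4 in Db major, and a major seventh chord on that degree is written IV7.
With F in the bass the chord is in third inversion, so the figured bass is 42.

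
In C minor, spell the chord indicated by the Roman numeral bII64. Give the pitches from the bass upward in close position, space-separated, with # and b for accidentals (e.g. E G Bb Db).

bII64 is the Neapolitan chord — a major triad on the lowered second degree. In C minor that root is Db.
So the chord is Db-F-Ab, a major triad.
With the 64 figure the chord is in second inversion; from the bass Ab upward in close position it reads Ab-Db-F.

Ab Db F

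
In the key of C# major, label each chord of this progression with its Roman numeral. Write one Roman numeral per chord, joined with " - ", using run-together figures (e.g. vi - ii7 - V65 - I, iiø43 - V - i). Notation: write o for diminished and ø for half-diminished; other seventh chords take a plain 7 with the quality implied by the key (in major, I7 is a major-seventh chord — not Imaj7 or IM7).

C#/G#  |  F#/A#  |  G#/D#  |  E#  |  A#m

I64 - IV6 - V64 - V/vi - vi

C#/G#: root C# is the tonic; major triad there is I64.
F#/A# has root F#, degree 4 in C# major, so IV6.
G#/D# has root G#, degree 5 in C# major, so V64.
E#: a major triad on E#, the applied dominant of vi → V/vi.
A#m has root A#, degree 6 in C# major, so vi.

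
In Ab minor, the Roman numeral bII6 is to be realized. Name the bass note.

Db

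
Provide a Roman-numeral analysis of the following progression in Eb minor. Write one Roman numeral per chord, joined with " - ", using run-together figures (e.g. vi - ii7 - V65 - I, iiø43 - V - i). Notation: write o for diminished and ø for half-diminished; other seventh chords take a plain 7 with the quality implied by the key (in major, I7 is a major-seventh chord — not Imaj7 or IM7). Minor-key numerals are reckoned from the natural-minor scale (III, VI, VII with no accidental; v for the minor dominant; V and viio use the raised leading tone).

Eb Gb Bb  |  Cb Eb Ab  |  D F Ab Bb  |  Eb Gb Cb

i - iv6 - V65 - VI6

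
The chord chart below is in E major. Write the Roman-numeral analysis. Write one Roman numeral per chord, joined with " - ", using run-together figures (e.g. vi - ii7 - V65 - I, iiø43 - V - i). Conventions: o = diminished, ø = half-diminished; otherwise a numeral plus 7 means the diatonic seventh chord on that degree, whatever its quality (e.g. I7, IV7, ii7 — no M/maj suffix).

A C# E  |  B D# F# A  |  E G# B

IV - V7 - I

A-C#-E has root A, degree 4 in E major, so IV.
B-D#-F#-A has root B, degree 5 in E major, so V7.
E-G#-B has root E, degree 1 in E major, so I.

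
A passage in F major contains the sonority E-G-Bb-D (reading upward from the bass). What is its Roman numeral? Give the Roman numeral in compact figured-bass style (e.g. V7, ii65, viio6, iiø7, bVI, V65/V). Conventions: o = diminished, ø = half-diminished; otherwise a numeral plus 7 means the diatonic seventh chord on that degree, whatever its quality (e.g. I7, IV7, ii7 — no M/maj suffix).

viiø7

The pitches E-G-Bb-D form a half-diminished seventh chord rooted on E.
E is scale degree 7 in F major, and a half-diminished seventh chord on that degree is written viiø7.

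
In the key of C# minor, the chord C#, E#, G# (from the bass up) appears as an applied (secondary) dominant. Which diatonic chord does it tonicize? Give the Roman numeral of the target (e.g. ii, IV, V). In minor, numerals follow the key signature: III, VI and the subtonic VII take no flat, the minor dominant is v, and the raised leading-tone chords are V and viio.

The chord is a major triad on C#.
A dominant resolves down a perfect fifth: C# → F#. In C# minor, F# is scale degree 4, i.e. iv.

iv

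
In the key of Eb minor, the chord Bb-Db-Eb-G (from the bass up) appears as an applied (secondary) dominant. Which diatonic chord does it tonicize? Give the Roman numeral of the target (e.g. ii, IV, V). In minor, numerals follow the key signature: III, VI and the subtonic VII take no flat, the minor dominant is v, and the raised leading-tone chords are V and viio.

iv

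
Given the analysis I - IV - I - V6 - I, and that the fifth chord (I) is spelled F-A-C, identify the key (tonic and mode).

F major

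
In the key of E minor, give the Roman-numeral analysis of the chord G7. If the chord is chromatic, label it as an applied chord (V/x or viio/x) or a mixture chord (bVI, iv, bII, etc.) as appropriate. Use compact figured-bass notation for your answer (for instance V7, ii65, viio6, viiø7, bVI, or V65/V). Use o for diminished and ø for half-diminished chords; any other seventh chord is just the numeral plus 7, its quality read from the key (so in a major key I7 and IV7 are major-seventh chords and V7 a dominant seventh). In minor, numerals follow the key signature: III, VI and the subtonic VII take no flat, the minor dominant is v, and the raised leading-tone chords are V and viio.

The pitches G-B-D-F form a dominant seventh chord rooted on G.
G is not a diatonic chord root with this quality in E minor, but it lies a perfect fifth above C (VI), so the chord functions as an applied dominant of VI.

V7/VI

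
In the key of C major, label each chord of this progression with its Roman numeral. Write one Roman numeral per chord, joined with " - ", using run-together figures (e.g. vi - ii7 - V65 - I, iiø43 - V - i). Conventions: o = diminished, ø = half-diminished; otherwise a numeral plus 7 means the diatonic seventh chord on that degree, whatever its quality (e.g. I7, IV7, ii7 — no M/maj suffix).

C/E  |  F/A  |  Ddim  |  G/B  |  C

C/E has root C, degree 1 in C major, so I6.
F/A: major triad on F = scale degree 4 → IV6.
Ddim is non-diatonic — iio, a mixture chord from C minor.
G/B has root G, degree 5 in C major, so V6.
C: root C is the tonic; major triad there is I.

I6 - IV6 - iio - V6 - I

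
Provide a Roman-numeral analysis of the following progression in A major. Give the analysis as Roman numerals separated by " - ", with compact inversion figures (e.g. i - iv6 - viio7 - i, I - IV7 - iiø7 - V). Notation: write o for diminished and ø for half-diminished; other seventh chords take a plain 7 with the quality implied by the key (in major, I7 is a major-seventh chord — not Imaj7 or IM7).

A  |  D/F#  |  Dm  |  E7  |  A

A: root A is the tonic; major triad there is I.
D/F# has root D, degree 4 in A major, so IV6.
Dm: minor triad on D — chromatic; iv (borrowed from the parallel minor).
E7: root E is the dominant; dominant seventh chord there is V7.
A has root A, degree 1 in A major, so I.

I - IV6 - iv - V7 - I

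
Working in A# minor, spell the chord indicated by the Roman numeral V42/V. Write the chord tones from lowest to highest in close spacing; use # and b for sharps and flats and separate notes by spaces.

A# B# D## F##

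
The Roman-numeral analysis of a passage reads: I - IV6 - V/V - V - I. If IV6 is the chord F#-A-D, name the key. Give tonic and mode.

The anchor chord is a major triad on D, labeled IV6.
If D is scale degree 4 and the mode makes that degree carry a major triad, the tonic is A and the mode is major.

A major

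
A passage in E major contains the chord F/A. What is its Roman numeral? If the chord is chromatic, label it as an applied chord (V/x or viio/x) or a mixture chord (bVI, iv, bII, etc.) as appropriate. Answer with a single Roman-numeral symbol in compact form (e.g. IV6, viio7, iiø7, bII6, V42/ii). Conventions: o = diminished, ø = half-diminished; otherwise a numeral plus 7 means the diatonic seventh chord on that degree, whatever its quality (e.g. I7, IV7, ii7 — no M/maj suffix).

The pitches F-A-C form a major triad rooted on F.
F is the lowered second degree of E major (diatonic 2 would be F#). This is the Neapolitan sixth — a major triad on the lowered second degree, here in its customary first inversion.
With A in the bass the chord is in first inversion, so the figured bass is 6.

bII6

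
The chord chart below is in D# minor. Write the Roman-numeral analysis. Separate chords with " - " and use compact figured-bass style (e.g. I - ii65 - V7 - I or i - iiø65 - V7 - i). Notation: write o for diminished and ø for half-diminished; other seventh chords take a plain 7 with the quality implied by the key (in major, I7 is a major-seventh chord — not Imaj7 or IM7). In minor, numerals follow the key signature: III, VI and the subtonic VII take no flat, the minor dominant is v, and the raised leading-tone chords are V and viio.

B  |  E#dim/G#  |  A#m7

VI - iio6 - v7

B: root B is the submediant; major triad there is VI.
E#dim/G# has root E#, degree 2 in D# minor, so iio6.
A#m7: minor seventh chord on A# = scale degree 5 → v7.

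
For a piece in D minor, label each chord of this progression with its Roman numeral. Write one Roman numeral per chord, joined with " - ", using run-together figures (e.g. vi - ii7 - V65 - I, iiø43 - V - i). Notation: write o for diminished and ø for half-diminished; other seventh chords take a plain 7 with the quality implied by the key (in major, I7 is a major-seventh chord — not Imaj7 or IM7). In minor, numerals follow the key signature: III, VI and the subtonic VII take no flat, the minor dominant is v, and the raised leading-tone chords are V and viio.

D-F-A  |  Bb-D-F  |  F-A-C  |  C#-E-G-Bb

i - VI - III - viio7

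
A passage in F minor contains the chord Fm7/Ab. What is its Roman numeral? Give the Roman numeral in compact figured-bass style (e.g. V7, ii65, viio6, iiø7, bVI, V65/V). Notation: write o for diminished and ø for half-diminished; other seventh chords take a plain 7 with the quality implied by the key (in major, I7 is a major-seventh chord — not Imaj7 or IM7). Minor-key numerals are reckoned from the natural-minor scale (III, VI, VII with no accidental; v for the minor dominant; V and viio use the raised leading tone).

i65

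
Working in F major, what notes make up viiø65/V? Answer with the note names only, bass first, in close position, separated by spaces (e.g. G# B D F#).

D F A B

The slash marks an applied leading-tone chord: viio of V. In F major, V is C, so the leading tone to it is B, a half step below.
Building a half-diminished seventh chord on B gives B-D-F-A.
The figured bass 65 indicates first inversion, placing the third (D) in the bass: D-F-A-B.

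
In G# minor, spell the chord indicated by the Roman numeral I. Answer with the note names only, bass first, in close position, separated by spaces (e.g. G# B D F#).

G# B# D#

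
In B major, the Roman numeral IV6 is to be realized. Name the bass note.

IV in B major has root E; the chord is E-G#-B.
The figure 6 means first inversion — the third is in the bass.

G#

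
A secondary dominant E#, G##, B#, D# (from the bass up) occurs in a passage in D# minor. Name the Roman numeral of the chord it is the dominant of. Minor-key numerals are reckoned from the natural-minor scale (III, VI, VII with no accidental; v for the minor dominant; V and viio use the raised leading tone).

V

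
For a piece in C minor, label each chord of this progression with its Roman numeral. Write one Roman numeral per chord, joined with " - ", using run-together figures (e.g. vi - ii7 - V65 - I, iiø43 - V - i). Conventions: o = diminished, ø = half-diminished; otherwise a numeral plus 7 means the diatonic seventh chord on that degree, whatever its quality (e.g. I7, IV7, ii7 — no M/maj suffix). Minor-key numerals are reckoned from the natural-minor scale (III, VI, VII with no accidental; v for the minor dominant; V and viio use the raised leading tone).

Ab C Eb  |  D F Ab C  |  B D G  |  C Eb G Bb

VI - iiø7 - V6 - i7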